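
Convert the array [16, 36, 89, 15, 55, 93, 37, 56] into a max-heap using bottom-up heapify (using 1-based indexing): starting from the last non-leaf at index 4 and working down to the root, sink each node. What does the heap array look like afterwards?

[93, 56, 89, 36, 55, 16, 37, 15]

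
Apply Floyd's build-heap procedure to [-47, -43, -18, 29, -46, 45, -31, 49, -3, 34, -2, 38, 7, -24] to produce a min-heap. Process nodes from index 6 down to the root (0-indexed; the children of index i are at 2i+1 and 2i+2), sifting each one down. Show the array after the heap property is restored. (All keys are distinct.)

[-47, -46, -31, -3, -43, 7, -24, 49, 29, 34, -2, 38, 45, -18]

sift down from index 6: already satisfies heap property
sift down from index 5:
  45 vs smaller child 7 at index 12, swap → [-47, -43, -18, 29, -46, 7, -31, 49, -3, 34, -2, 38, 45, -24]
sift down from index 4: already satisfies heap property
sift down from index 3:
  29 vs smaller child -3 at index 8, swap → [-47, -43, -18, -3, -46, 7, -31, 49, 29, 34, -2, 38, 45, -24]
sift down from index 2:
  -18 vs smaller child -31 at index 6, swap → [-47, -43, -31, -3, -46, 7, -18, 49, 29, 34, -2, 38, 45, -24]
  -18 vs only child -24 at index 13, swap → [-47, -43, -31, -3, -46, 7, -24, 49, 29, 34, -2, 38, 45, -18]
sift down from index 1:
  -43 vs smaller child -46 at index 4, swap → [-47, -46, -31, -3, -43, 7, -24, 49, 29, 34, -2, 38, 45, -18]
sift down from index 0: already satisfies heap property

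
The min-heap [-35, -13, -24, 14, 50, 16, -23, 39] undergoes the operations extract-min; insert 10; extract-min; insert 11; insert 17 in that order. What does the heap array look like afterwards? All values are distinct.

[-23, -13, 14, 10, 50, 16, 39, 11, 17]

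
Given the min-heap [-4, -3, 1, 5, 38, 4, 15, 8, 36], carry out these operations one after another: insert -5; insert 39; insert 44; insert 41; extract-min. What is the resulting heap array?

[-4, -3, 1, 5, 38, 4, 15, 8, 36, 41, 39, 44]

insert -5:
  append -5 at index 9 → [-4, -3, 1, 5, 38, 4, 15, 8, 36, -5]
  -5 < parent 38 at index 4, swap → [-4, -3, 1, 5, -5, 4, 15, 8, 36, 38]
  -5 < parent -3 at index 1, swap → [-4, -5, 1, 5, -3, 4, 15, 8, 36, 38]
  -5 < parent -4 at index 0, swap → [-5, -4, 1, 5, -3, 4, 15, 8, 36, 38]
insert 39:
  append 39 at index 10 → [-5, -4, 1, 5, -3, 4, 15, 8, 36, 38, 39] (no swap needed)
insert 44:
  append 44 at index 11 → [-5, -4, 1, 5, -3, 4, 15, 8, 36, 38, 39, 44] (no swap needed)
insert 41:
  append 41 at index 12 → [-5, -4, 1, 5, -3, 4, 15, 8, 36, 38, 39, 44, 41] (no swap needed)
extract-min → returns -5:
  remove root -5; move last element 41 to root → [41, -4, 1, 5, -3, 4, 15, 8, 36, 38, 39, 44]
  41 vs smaller child -4 at index 1, swap → [-4, 41, 1, 5, -3, 4, 15, 8, 36, 38, 39, 44]
  41 vs smaller child -3 at index 4, swap → [-4, -3, 1, 5, 41, 4, 15, 8, 36, 38, 39, 44]
  41 vs smaller child 38 at index 9, swap → [-4, -3, 1, 5, 38, 4, 15, 8, 36, 41, 39, 44]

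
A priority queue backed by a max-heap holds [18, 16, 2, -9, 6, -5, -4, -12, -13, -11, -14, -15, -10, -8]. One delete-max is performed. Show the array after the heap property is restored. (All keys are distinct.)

remove root 18; move last element -8 to root → [-8, 16, 2, -9, 6, -5, -4, -12, -13, -11, -14, -15, -10]
-8 vs larger child 16 at index 1, swap → [16, -8, 2, -9, 6, -5, -4, -12, -13, -11, -14, -15, -10]
-8 vs larger child 6 at index 4, swap → [16, 6, 2, -9, -8, -5, -4, -12, -13, -11, -14, -15, -10]

[16, 6, 2, -9, -8, -5, -4, -12, -13, -11, -14, -15, -10]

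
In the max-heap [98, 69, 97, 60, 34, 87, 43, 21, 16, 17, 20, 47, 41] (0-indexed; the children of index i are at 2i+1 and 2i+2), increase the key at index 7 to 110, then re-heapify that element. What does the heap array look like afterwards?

set index 7 from 21 to 110 → [98, 69, 97, 60, 34, 87, 43, 110, 16, 17, 20, 47, 41]
110 > parent 60 at index 3, swap → [98, 69, 97, 110, 34, 87, 43, 60, 16, 17, 20, 47, 41]
110 > parent 69 at index 1, swap → [98, 110, 97, 69, 34, 87, 43, 60, 16, 17, 20, 47, 41]
110 > parent 98 at index 0, swap → [110, 98, 97, 69, 34, 87, 43, 60, 16, 17, 20, 47, 41]

[110, 98, 97, 69, 34, 87, 43, 60, 16, 17, 20, 47, 41]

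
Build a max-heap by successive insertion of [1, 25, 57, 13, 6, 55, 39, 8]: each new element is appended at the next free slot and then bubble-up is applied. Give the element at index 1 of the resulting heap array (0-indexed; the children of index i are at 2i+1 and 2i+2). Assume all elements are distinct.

13

Insert 1:
  append 1 at index 0 → [1] (no swap needed)
Insert 25:
  append 25 at index 1 → [1, 25]
  25 > parent 1 at index 0, swap → [25, 1]
Insert 57:
  append 57 at index 2 → [25, 1, 57]
  57 > parent 25 at index 0, swap → [57, 1, 25]
Insert 13:
  append 13 at index 3 → [57, 1, 25, 13]
  13 > parent 1 at index 1, swap → [57, 13, 25, 1]
Insert 6:
  append 6 at index 4 → [57, 13, 25, 1, 6] (no swap needed)
Insert 55:
  append 55 at index 5 → [57, 13, 25, 1, 6, 55]
  55 > parent 25 at index 2, swap → [57, 13, 55, 1, 6, 25]
Insert 39:
  append 39 at index 6 → [57, 13, 55, 1, 6, 25, 39] (no swap needed)
Insert 8:
  append 8 at index 7 → [57, 13, 55, 1, 6, 25, 39, 8]
  8 > parent 1 at index 3, swap → [57, 13, 55, 8, 6, 25, 39, 1]
resulting array: [57, 13, 55, 8, 6, 25, 39, 1]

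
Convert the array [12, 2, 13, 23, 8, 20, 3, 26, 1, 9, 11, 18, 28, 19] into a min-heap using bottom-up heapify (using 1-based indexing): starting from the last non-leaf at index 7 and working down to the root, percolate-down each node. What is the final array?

[1, 2, 3, 12, 8, 18, 13, 26, 23, 9, 11, 20, 28, 19]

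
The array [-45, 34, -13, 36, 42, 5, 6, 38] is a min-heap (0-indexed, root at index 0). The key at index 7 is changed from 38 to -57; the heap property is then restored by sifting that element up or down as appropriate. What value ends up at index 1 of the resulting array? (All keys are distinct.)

set index 7 from 38 to -57 → [-45, 34, -13, 36, 42, 5, 6, -57]
-57 < parent 36 at index 3, swap → [-45, 34, -13, -57, 42, 5, 6, 36]
-57 < parent 34 at index 1, swap → [-45, -57, -13, 34, 42, 5, 6, 36]
-57 < parent -45 at index 0, swap → [-57, -45, -13, 34, 42, 5, 6, 36]
resulting array: [-57, -45, -13, 34, 42, 5, 6, 36]

-45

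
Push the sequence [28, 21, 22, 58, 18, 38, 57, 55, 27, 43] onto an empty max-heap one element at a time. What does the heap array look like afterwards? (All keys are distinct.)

Insert 28:
  append 28 at index 0 → [28] (no swap needed)
Insert 21:
  append 21 at index 1 → [28, 21] (no swap needed)
Insert 22:
  append 22 at index 2 → [28, 21, 22] (no swap needed)
Insert 58:
  append 58 at index 3 → [28, 21, 22, 58]
  58 > parent 21 at index 1, swap → [28, 58, 22, 21]
  58 > parent 28 at index 0, swap → [58, 28, 22, 21]
Insert 18:
  append 18 at index 4 → [58, 28, 22, 21, 18] (no swap needed)
Insert 38:
  append 38 at index 5 → [58, 28, 22, 21, 18, 38]
  38 > parent 22 at index 2, swap → [58, 28, 38, 21, 18, 22]
Insert 57:
  append 57 at index 6 → [58, 28, 38, 21, 18, 22, 57]
  57 > parent 38 at index 2, swap → [58, 28, 57, 21, 18, 22, 38]
Insert 55:
  append 55 at index 7 → [58, 28, 57, 21, 18, 22, 38, 55]
  55 > parent 21 at index 3, swap → [58, 28, 57, 55, 18, 22, 38, 21]
  55 > parent 28 at index 1, swap → [58, 55, 57, 28, 18, 22, 38, 21]
Insert 27:
  append 27 at index 8 → [58, 55, 57, 28, 18, 22, 38, 21, 27] (no swap needed)
Insert 43:
  append 43 at index 9 → [58, 55, 57, 28, 18, 22, 38, 21, 27, 43]
  43 > parent 18 at index 4, swap → [58, 55, 57, 28, 43, 22, 38, 21, 27, 18]

[58, 55, 57, 28, 43, 22, 38, 21, 27, 18]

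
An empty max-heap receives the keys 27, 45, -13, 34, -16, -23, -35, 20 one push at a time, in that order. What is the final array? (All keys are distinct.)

[45, 34, -13, 27, -16, -23, -35, 20]

Insert 27:
  append 27 at index 0 → [27] (no swap needed)
Insert 45:
  append 45 at index 1 → [27, 45]
  45 > parent 27 at index 0, swap → [45, 27]
Insert -13:
  append -13 at index 2 → [45, 27, -13] (no swap needed)
Insert 34:
  append 34 at index 3 → [45, 27, -13, 34]
  34 > parent 27 at index 1, swap → [45, 34, -13, 27]
Insert -16:
  append -16 at index 4 → [45, 34, -13, 27, -16] (no swap needed)
Insert -23:
  append -23 at index 5 → [45, 34, -13, 27, -16, -23] (no swap needed)
Insert -35:
  append -35 at index 6 → [45, 34, -13, 27, -16, -23, -35] (no swap needed)
Insert 20:
  append 20 at index 7 → [45, 34, -13, 27, -16, -23, -35, 20] (no swap needed)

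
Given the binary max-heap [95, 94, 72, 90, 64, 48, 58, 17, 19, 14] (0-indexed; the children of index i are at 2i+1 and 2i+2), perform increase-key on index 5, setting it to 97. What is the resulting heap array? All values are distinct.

[97, 94, 95, 90, 64, 72, 58, 17, 19, 14]

set index 5 from 48 to 97 → [95, 94, 72, 90, 64, 97, 58, 17, 19, 14]
97 > parent 72 at index 2, swap → [95, 94, 97, 90, 64, 72, 58, 17, 19, 14]
97 > parent 95 at index 0, swap → [97, 94, 95, 90, 64, 72, 58, 17, 19, 14]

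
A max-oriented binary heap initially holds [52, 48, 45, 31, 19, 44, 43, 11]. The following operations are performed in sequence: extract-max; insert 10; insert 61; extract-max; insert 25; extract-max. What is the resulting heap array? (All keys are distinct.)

[45, 31, 44, 25, 19, 11, 43, 10]

extract-max → returns 52:
  remove root 52; move last element 11 to root → [11, 48, 45, 31, 19, 44, 43]
  11 vs larger child 48 at index 1, swap → [48, 11, 45, 31, 19, 44, 43]
  11 vs larger child 31 at index 3, swap → [48, 31, 45, 11, 19, 44, 43]
insert 10:
  append 10 at index 7 → [48, 31, 45, 11, 19, 44, 43, 10] (no swap needed)
insert 61:
  append 61 at index 8 → [48, 31, 45, 11, 19, 44, 43, 10, 61]
  61 > parent 11 at index 3, swap → [48, 31, 45, 61, 19, 44, 43, 10, 11]
  61 > parent 31 at index 1, swap → [48, 61, 45, 31, 19, 44, 43, 10, 11]
  61 > parent 48 at index 0, swap → [61, 48, 45, 31, 19, 44, 43, 10, 11]
extract-max → returns 61:
  remove root 61; move last element 11 to root → [11, 48, 45, 31, 19, 44, 43, 10]
  11 vs larger child 48 at index 1, swap → [48, 11, 45, 31, 19, 44, 43, 10]
  11 vs larger child 31 at index 3, swap → [48, 31, 45, 11, 19, 44, 43, 10]
insert 25:
  append 25 at index 8 → [48, 31, 45, 11, 19, 44, 43, 10, 25]
  25 > parent 11 at index 3, swap → [48, 31, 45, 25, 19, 44, 43, 10, 11]
extract-max → returns 48:
  remove root 48; move last element 11 to root → [11, 31, 45, 25, 19, 44, 43, 10]
  11 vs larger child 45 at index 2, swap → [45, 31, 11, 25, 19, 44, 43, 10]
  11 vs larger child 44 at index 5, swap → [45, 31, 44, 25, 19, 11, 43, 10]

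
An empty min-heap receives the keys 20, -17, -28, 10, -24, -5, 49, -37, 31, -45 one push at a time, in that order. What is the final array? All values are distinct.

[-45, -37, -17, -24, -28, -5, 49, 20, 31, 10]

Insert 20:
  append 20 at index 0 → [20] (no swap needed)
Insert -17:
  append -17 at index 1 → [20, -17]
  -17 < parent 20 at index 0, swap → [-17, 20]
Insert -28:
  append -28 at index 2 → [-17, 20, -28]
  -28 < parent -17 at index 0, swap → [-28, 20, -17]
Insert 10:
  append 10 at index 3 → [-28, 20, -17, 10]
  10 < parent 20 at index 1, swap → [-28, 10, -17, 20]
Insert -24:
  append -24 at index 4 → [-28, 10, -17, 20, -24]
  -24 < parent 10 at index 1, swap → [-28, -24, -17, 20, 10]
Insert -5:
  append -5 at index 5 → [-28, -24, -17, 20, 10, -5] (no swap needed)
Insert 49:
  append 49 at index 6 → [-28, -24, -17, 20, 10, -5, 49] (no swap needed)
Insert -37:
  append -37 at index 7 → [-28, -24, -17, 20, 10, -5, 49, -37]
  -37 < parent 20 at index 3, swap → [-28, -24, -17, -37, 10, -5, 49, 20]
  -37 < parent -24 at index 1, swap → [-28, -37, -17, -24, 10, -5, 49, 20]
  -37 < parent -28 at index 0, swap → [-37, -28, -17, -24, 10, -5, 49, 20]
Insert 31:
  append 31 at index 8 → [-37, -28, -17, -24, 10, -5, 49, 20, 31] (no swap needed)
Insert -45:
  append -45 at index 9 → [-37, -28, -17, -24, 10, -5, 49, 20, 31, -45]
  -45 < parent 10 at index 4, swap → [-37, -28, -17, -24, -45, -5, 49, 20, 31, 10]
  -45 < parent -28 at index 1, swap → [-37, -45, -17, -24, -28, -5, 49, 20, 31, 10]
  -45 < parent -37 at index 0, swap → [-45, -37, -17, -24, -28, -5, 49, 20, 31, 10]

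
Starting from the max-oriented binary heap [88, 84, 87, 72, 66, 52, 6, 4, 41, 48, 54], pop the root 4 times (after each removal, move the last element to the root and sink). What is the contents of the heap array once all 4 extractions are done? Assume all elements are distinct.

[66, 48, 54, 4, 41, 52, 6]

extract-max #1 returns 88:
  remove root 88; move last element 54 to root → [54, 84, 87, 72, 66, 52, 6, 4, 41, 48]
  54 vs larger child 87 at index 2, swap → [87, 84, 54, 72, 66, 52, 6, 4, 41, 48]
extract-max #2 returns 87:
  remove root 87; move last element 48 to root → [48, 84, 54, 72, 66, 52, 6, 4, 41]
  48 vs larger child 84 at index 1, swap → [84, 48, 54, 72, 66, 52, 6, 4, 41]
  48 vs larger child 72 at index 3, swap → [84, 72, 54, 48, 66, 52, 6, 4, 41]
extract-max #3 returns 84:
  remove root 84; move last element 41 to root → [41, 72, 54, 48, 66, 52, 6, 4]
  41 vs larger child 72 at index 1, swap → [72, 41, 54, 48, 66, 52, 6, 4]
  41 vs larger child 66 at index 4, swap → [72, 66, 54, 48, 41, 52, 6, 4]
extract-max #4 returns 72:
  remove root 72; move last element 4 to root → [4, 66, 54, 48, 41, 52, 6]
  4 vs larger child 66 at index 1, swap → [66, 4, 54, 48, 41, 52, 6]
  4 vs larger child 48 at index 3, swap → [66, 48, 54, 4, 41, 52, 6]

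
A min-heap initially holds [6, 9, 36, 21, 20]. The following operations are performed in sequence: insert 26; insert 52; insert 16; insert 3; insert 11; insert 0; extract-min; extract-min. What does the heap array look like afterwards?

[6, 9, 26, 16, 11, 36, 52, 21, 20]

insert 26:
  append 26 at index 5 → [6, 9, 36, 21, 20, 26]
  26 < parent 36 at index 2, swap → [6, 9, 26, 21, 20, 36]
insert 52:
  append 52 at index 6 → [6, 9, 26, 21, 20, 36, 52] (no swap needed)
insert 16:
  append 16 at index 7 → [6, 9, 26, 21, 20, 36, 52, 16]
  16 < parent 21 at index 3, swap → [6, 9, 26, 16, 20, 36, 52, 21]
insert 3:
  append 3 at index 8 → [6, 9, 26, 16, 20, 36, 52, 21, 3]
  3 < parent 16 at index 3, swap → [6, 9, 26, 3, 20, 36, 52, 21, 16]
  3 < parent 9 at index 1, swap → [6, 3, 26, 9, 20, 36, 52, 21, 16]
  3 < parent 6 at index 0, swap → [3, 6, 26, 9, 20, 36, 52, 21, 16]
insert 11:
  append 11 at index 9 → [3, 6, 26, 9, 20, 36, 52, 21, 16, 11]
  11 < parent 20 at index 4, swap → [3, 6, 26, 9, 11, 36, 52, 21, 16, 20]
insert 0:
  append 0 at index 10 → [3, 6, 26, 9, 11, 36, 52, 21, 16, 20, 0]
  0 < parent 11 at index 4, swap → [3, 6, 26, 9, 0, 36, 52, 21, 16, 20, 11]
  0 < parent 6 at index 1, swap → [3, 0, 26, 9, 6, 36, 52, 21, 16, 20, 11]
  0 < parent 3 at index 0, swap → [0, 3, 26, 9, 6, 36, 52, 21, 16, 20, 11]
extract-min → returns 0:
  remove root 0; move last element 11 to root → [11, 3, 26, 9, 6, 36, 52, 21, 16, 20]
  11 vs smaller child 3 at index 1, swap → [3, 11, 26, 9, 6, 36, 52, 21, 16, 20]
  11 vs smaller child 6 at index 4, swap → [3, 6, 26, 9, 11, 36, 52, 21, 16, 20]
extract-min → returns 3:
  remove root 3; move last element 20 to root → [20, 6, 26, 9, 11, 36, 52, 21, 16]
  20 vs smaller child 6 at index 1, swap → [6, 20, 26, 9, 11, 36, 52, 21, 16]
  20 vs smaller child 9 at index 3, swap → [6, 9, 26, 20, 11, 36, 52, 21, 16]
  20 vs smaller child 16 at index 8, swap → [6, 9, 26, 16, 11, 36, 52, 21, 20]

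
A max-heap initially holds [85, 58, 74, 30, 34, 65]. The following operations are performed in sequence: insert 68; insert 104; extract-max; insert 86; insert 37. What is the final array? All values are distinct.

[86, 85, 74, 58, 34, 65, 68, 30, 37]

insert 68:
  append 68 at index 6 → [85, 58, 74, 30, 34, 65, 68] (no swap needed)
insert 104:
  append 104 at index 7 → [85, 58, 74, 30, 34, 65, 68, 104]
  104 > parent 30 at index 3, swap → [85, 58, 74, 104, 34, 65, 68, 30]
  104 > parent 58 at index 1, swap → [85, 104, 74, 58, 34, 65, 68, 30]
  104 > parent 85 at index 0, swap → [104, 85, 74, 58, 34, 65, 68, 30]
extract-max → returns 104:
  remove root 104; move last element 30 to root → [30, 85, 74, 58, 34, 65, 68]
  30 vs larger child 85 at index 1, swap → [85, 30, 74, 58, 34, 65, 68]
  30 vs larger child 58 at index 3, swap → [85, 58, 74, 30, 34, 65, 68]
insert 86:
  append 86 at index 7 → [85, 58, 74, 30, 34, 65, 68, 86]
  86 > parent 30 at index 3, swap → [85, 58, 74, 86, 34, 65, 68, 30]
  86 > parent 58 at index 1, swap → [85, 86, 74, 58, 34, 65, 68, 30]
  86 > parent 85 at index 0, swap → [86, 85, 74, 58, 34, 65, 68, 30]
insert 37:
  append 37 at index 8 → [86, 85, 74, 58, 34, 65, 68, 30, 37] (no swap needed)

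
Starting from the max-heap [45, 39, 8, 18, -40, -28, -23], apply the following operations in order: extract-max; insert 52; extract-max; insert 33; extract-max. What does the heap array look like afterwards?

[33, 18, 8, -23, -40, -28]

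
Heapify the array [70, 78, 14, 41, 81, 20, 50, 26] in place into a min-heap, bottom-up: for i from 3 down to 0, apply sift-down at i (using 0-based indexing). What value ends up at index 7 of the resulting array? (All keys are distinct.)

sift down from index 3:
  41 vs only child 26 at index 7, swap → [70, 78, 14, 26, 81, 20, 50, 41]
sift down from index 2: already satisfies heap property
sift down from index 1:
  78 vs smaller child 26 at index 3, swap → [70, 26, 14, 78, 81, 20, 50, 41]
  78 vs only child 41 at index 7, swap → [70, 26, 14, 41, 81, 20, 50, 78]
sift down from index 0:
  70 vs smaller child 14 at index 2, swap → [14, 26, 70, 41, 81, 20, 50, 78]
  70 vs smaller child 20 at index 5, swap → [14, 26, 20, 41, 81, 70, 50, 78]
resulting array: [14, 26, 20, 41, 81, 70, 50, 78]

78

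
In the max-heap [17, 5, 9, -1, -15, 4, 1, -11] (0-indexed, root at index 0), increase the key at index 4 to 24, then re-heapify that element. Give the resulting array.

set index 4 from -15 to 24 → [17, 5, 9, -1, 24, 4, 1, -11]
24 > parent 5 at index 1, swap → [17, 24, 9, -1, 5, 4, 1, -11]
24 > parent 17 at index 0, swap → [24, 17, 9, -1, 5, 4, 1, -11]

[24, 17, 9, -1, 5, 4, 1, -11]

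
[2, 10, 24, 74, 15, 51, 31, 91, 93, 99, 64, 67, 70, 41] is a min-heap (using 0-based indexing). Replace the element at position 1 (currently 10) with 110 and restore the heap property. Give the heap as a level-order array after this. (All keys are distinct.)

set index 1 from 10 to 110 → [2, 110, 24, 74, 15, 51, 31, 91, 93, 99, 64, 67, 70, 41]
110 vs smaller child 15 at index 4, swap → [2, 15, 24, 74, 110, 51, 31, 91, 93, 99, 64, 67, 70, 41]
110 vs smaller child 64 at index 10, swap → [2, 15, 24, 74, 64, 51, 31, 91, 93, 99, 110, 67, 70, 41]

[2, 15, 24, 74, 64, 51, 31, 91, 93, 99, 110, 67, 70, 41]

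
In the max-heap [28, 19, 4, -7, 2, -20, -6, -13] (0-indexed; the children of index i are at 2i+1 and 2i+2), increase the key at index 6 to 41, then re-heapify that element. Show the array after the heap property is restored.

[41, 19, 28, -7, 2, -20, 4, -13]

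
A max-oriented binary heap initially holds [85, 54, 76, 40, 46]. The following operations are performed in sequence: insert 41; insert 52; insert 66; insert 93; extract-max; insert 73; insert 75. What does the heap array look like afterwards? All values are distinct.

[85, 75, 76, 66, 73, 41, 52, 40, 54, 46]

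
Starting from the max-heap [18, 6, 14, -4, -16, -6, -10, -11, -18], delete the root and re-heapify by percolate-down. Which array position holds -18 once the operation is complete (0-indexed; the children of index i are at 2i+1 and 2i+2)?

5

remove root 18; move last element -18 to root → [-18, 6, 14, -4, -16, -6, -10, -11]
-18 vs larger child 14 at index 2, swap → [14, 6, -18, -4, -16, -6, -10, -11]
-18 vs larger child -6 at index 5, swap → [14, 6, -6, -4, -16, -18, -10, -11]
resulting array: [14, 6, -6, -4, -16, -18, -10, -11]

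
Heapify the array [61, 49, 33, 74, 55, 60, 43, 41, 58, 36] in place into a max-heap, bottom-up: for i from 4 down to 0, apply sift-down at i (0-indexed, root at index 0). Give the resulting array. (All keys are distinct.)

sift down from index 4: already satisfies heap property
sift down from index 3: already satisfies heap property
sift down from index 2:
  33 vs larger child 60 at index 5, swap → [61, 49, 60, 74, 55, 33, 43, 41, 58, 36]
sift down from index 1:
  49 vs larger child 74 at index 3, swap → [61, 74, 60, 49, 55, 33, 43, 41, 58, 36]
  49 vs larger child 58 at index 8, swap → [61, 74, 60, 58, 55, 33, 43, 41, 49, 36]
sift down from index 0:
  61 vs larger child 74 at index 1, swap → [74, 61, 60, 58, 55, 33, 43, 41, 49, 36]

[74, 61, 60, 58, 55, 33, 43, 41, 49, 36]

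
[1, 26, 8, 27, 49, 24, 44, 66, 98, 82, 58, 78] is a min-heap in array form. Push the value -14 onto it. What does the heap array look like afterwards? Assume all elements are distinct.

[-14, 26, 1, 27, 49, 8, 44, 66, 98, 82, 58, 78, 24]

append -14 at index 12 → [1, 26, 8, 27, 49, 24, 44, 66, 98, 82, 58, 78, -14]
-14 < parent 24 at index 5, swap → [1, 26, 8, 27, 49, -14, 44, 66, 98, 82, 58, 78, 24]
-14 < parent 8 at index 2, swap → [1, 26, -14, 27, 49, 8, 44, 66, 98, 82, 58, 78, 24]
-14 < parent 1 at index 0, swap → [-14, 26, 1, 27, 49, 8, 44, 66, 98, 82, 58, 78, 24]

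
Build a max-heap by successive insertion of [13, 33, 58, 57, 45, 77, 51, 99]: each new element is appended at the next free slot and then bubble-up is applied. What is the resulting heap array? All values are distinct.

[99, 77, 58, 57, 45, 33, 51, 13]

Insert 13:
  append 13 at index 0 → [13] (no swap needed)
Insert 33:
  append 33 at index 1 → [13, 33]
  33 > parent 13 at index 0, swap → [33, 13]
Insert 58:
  append 58 at index 2 → [33, 13, 58]
  58 > parent 33 at index 0, swap → [58, 13, 33]
Insert 57:
  append 57 at index 3 → [58, 13, 33, 57]
  57 > parent 13 at index 1, swap → [58, 57, 33, 13]
Insert 45:
  append 45 at index 4 → [58, 57, 33, 13, 45] (no swap needed)
Insert 77:
  append 77 at index 5 → [58, 57, 33, 13, 45, 77]
  77 > parent 33 at index 2, swap → [58, 57, 77, 13, 45, 33]
  77 > parent 58 at index 0, swap → [77, 57, 58, 13, 45, 33]
Insert 51:
  append 51 at index 6 → [77, 57, 58, 13, 45, 33, 51] (no swap needed)
Insert 99:
  append 99 at index 7 → [77, 57, 58, 13, 45, 33, 51, 99]
  99 > parent 13 at index 3, swap → [77, 57, 58, 99, 45, 33, 51, 13]
  99 > parent 57 at index 1, swap → [77, 99, 58, 57, 45, 33, 51, 13]
  99 > parent 77 at index 0, swap → [99, 77, 58, 57, 45, 33, 51, 13]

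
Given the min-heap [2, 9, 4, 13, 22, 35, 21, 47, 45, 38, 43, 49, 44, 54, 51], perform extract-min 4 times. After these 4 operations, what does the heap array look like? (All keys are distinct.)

[21, 22, 35, 45, 38, 49, 51, 47, 54, 44, 43]

extract-min #1 returns 2:
  remove root 2; move last element 51 to root → [51, 9, 4, 13, 22, 35, 21, 47, 45, 38, 43, 49, 44, 54]
  51 vs smaller child 4 at index 2, swap → [4, 9, 51, 13, 22, 35, 21, 47, 45, 38, 43, 49, 44, 54]
  51 vs smaller child 21 at index 6, swap → [4, 9, 21, 13, 22, 35, 51, 47, 45, 38, 43, 49, 44, 54]
extract-min #2 returns 4:
  remove root 4; move last element 54 to root → [54, 9, 21, 13, 22, 35, 51, 47, 45, 38, 43, 49, 44]
  54 vs smaller child 9 at index 1, swap → [9, 54, 21, 13, 22, 35, 51, 47, 45, 38, 43, 49, 44]
  54 vs smaller child 13 at index 3, swap → [9, 13, 21, 54, 22, 35, 51, 47, 45, 38, 43, 49, 44]
  54 vs smaller child 45 at index 8, swap → [9, 13, 21, 45, 22, 35, 51, 47, 54, 38, 43, 49, 44]
extract-min #3 returns 9:
  remove root 9; move last element 44 to root → [44, 13, 21, 45, 22, 35, 51, 47, 54, 38, 43, 49]
  44 vs smaller child 13 at index 1, swap → [13, 44, 21, 45, 22, 35, 51, 47, 54, 38, 43, 49]
  44 vs smaller child 22 at index 4, swap → [13, 22, 21, 45, 44, 35, 51, 47, 54, 38, 43, 49]
  44 vs smaller child 38 at index 9, swap → [13, 22, 21, 45, 38, 35, 51, 47, 54, 44, 43, 49]
extract-min #4 returns 13:
  remove root 13; move last element 49 to root → [49, 22, 21, 45, 38, 35, 51, 47, 54, 44, 43]
  49 vs smaller child 21 at index 2, swap → [21, 22, 49, 45, 38, 35, 51, 47, 54, 44, 43]
  49 vs smaller child 35 at index 5, swap → [21, 22, 35, 45, 38, 49, 51, 47, 54, 44, 43]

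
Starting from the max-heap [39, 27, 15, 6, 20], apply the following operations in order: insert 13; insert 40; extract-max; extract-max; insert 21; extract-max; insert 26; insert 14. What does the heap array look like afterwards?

insert 13:
  append 13 at index 5 → [39, 27, 15, 6, 20, 13] (no swap needed)
insert 40:
  append 40 at index 6 → [39, 27, 15, 6, 20, 13, 40]
  40 > parent 15 at index 2, swap → [39, 27, 40, 6, 20, 13, 15]
  40 > parent 39 at index 0, swap → [40, 27, 39, 6, 20, 13, 15]
extract-max → returns 40:
  remove root 40; move last element 15 to root → [15, 27, 39, 6, 20, 13]
  15 vs larger child 39 at index 2, swap → [39, 27, 15, 6, 20, 13]
extract-max → returns 39:
  remove root 39; move last element 13 to root → [13, 27, 15, 6, 20]
  13 vs larger child 27 at index 1, swap → [27, 13, 15, 6, 20]
  13 vs larger child 20 at index 4, swap → [27, 20, 15, 6, 13]
insert 21:
  append 21 at index 5 → [27, 20, 15, 6, 13, 21]
  21 > parent 15 at index 2, swap → [27, 20, 21, 6, 13, 15]
extract-max → returns 27:
  remove root 27; move last element 15 to root → [15, 20, 21, 6, 13]
  15 vs larger child 21 at index 2, swap → [21, 20, 15, 6, 13]
insert 26:
  append 26 at index 5 → [21, 20, 15, 6, 13, 26]
  26 > parent 15 at index 2, swap → [21, 20, 26, 6, 13, 15]
  26 > parent 21 at index 0, swap → [26, 20, 21, 6, 13, 15]
insert 14:
  append 14 at index 6 → [26, 20, 21, 6, 13, 15, 14] (no swap needed)

[26, 20, 21, 6, 13, 15, 14]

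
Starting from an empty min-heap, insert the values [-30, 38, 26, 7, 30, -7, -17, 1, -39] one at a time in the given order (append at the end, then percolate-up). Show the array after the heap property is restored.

[-39, -30, -17, 1, 30, 26, -7, 38, 7]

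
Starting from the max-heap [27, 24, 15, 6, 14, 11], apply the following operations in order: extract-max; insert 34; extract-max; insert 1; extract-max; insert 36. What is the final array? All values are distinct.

[36, 14, 15, 6, 11, 1]

extract-max → returns 27:
  remove root 27; move last element 11 to root → [11, 24, 15, 6, 14]
  11 vs larger child 24 at index 1, swap → [24, 11, 15, 6, 14]
  11 vs larger child 14 at index 4, swap → [24, 14, 15, 6, 11]
insert 34:
  append 34 at index 5 → [24, 14, 15, 6, 11, 34]
  34 > parent 15 at index 2, swap → [24, 14, 34, 6, 11, 15]
  34 > parent 24 at index 0, swap → [34, 14, 24, 6, 11, 15]
extract-max → returns 34:
  remove root 34; move last element 15 to root → [15, 14, 24, 6, 11]
  15 vs larger child 24 at index 2, swap → [24, 14, 15, 6, 11]
insert 1:
  append 1 at index 5 → [24, 14, 15, 6, 11, 1] (no swap needed)
extract-max → returns 24:
  remove root 24; move last element 1 to root → [1, 14, 15, 6, 11]
  1 vs larger child 15 at index 2, swap → [15, 14, 1, 6, 11]
insert 36:
  append 36 at index 5 → [15, 14, 1, 6, 11, 36]
  36 > parent 1 at index 2, swap → [15, 14, 36, 6, 11, 1]
  36 > parent 15 at index 0, swap → [36, 14, 15, 6, 11, 1]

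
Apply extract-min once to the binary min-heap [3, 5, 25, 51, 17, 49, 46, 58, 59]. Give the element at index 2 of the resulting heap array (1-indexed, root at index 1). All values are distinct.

remove root 3; move last element 59 to root → [59, 5, 25, 51, 17, 49, 46, 58]
59 vs smaller child 5 at index 2, swap → [5, 59, 25, 51, 17, 49, 46, 58]
59 vs smaller child 17 at index 5, swap → [5, 17, 25, 51, 59, 49, 46, 58]
resulting array: [5, 17, 25, 51, 59, 49, 46, 58]

17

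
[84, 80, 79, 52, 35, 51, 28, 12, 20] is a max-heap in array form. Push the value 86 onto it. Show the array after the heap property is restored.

[86, 84, 79, 52, 80, 51, 28, 12, 20, 35]

append 86 at index 9 → [84, 80, 79, 52, 35, 51, 28, 12, 20, 86]
86 > parent 35 at index 4, swap → [84, 80, 79, 52, 86, 51, 28, 12, 20, 35]
86 > parent 80 at index 1, swap → [84, 86, 79, 52, 80, 51, 28, 12, 20, 35]
86 > parent 84 at index 0, swap → [86, 84, 79, 52, 80, 51, 28, 12, 20, 35]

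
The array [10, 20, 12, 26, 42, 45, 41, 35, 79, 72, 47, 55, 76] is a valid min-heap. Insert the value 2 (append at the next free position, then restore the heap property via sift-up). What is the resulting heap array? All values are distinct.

append 2 at index 13 → [10, 20, 12, 26, 42, 45, 41, 35, 79, 72, 47, 55, 76, 2]
2 < parent 41 at index 6, swap → [10, 20, 12, 26, 42, 45, 2, 35, 79, 72, 47, 55, 76, 41]
2 < parent 12 at index 2, swap → [10, 20, 2, 26, 42, 45, 12, 35, 79, 72, 47, 55, 76, 41]
2 < parent 10 at index 0, swap → [2, 20, 10, 26, 42, 45, 12, 35, 79, 72, 47, 55, 76, 41]

[2, 20, 10, 26, 42, 45, 12, 35, 79, 72, 47, 55, 76, 41]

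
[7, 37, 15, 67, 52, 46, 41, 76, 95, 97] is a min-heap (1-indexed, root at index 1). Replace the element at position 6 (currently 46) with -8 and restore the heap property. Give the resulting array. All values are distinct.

set index 6 from 46 to -8 → [7, 37, 15, 67, 52, -8, 41, 76, 95, 97]
-8 < parent 15 at index 3, swap → [7, 37, -8, 67, 52, 15, 41, 76, 95, 97]
-8 < parent 7 at index 1, swap → [-8, 37, 7, 67, 52, 15, 41, 76, 95, 97]

[-8, 37, 7, 67, 52, 15, 41, 76, 95, 97]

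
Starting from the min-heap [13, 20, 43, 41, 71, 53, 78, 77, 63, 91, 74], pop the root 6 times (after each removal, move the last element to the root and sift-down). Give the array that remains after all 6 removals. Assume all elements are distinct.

extract-min #1 returns 13:
  remove root 13; move last element 74 to root → [74, 20, 43, 41, 71, 53, 78, 77, 63, 91]
  74 vs smaller child 20 at index 1, swap → [20, 74, 43, 41, 71, 53, 78, 77, 63, 91]
  74 vs smaller child 41 at index 3, swap → [20, 41, 43, 74, 71, 53, 78, 77, 63, 91]
  74 vs smaller child 63 at index 8, swap → [20, 41, 43, 63, 71, 53, 78, 77, 74, 91]
extract-min #2 returns 20:
  remove root 20; move last element 91 to root → [91, 41, 43, 63, 71, 53, 78, 77, 74]
  91 vs smaller child 41 at index 1, swap → [41, 91, 43, 63, 71, 53, 78, 77, 74]
  91 vs smaller child 63 at index 3, swap → [41, 63, 43, 91, 71, 53, 78, 77, 74]
  91 vs smaller child 74 at index 8, swap → [41, 63, 43, 74, 71, 53, 78, 77, 91]
extract-min #3 returns 41:
  remove root 41; move last element 91 to root → [91, 63, 43, 74, 71, 53, 78, 77]
  91 vs smaller child 43 at index 2, swap → [43, 63, 91, 74, 71, 53, 78, 77]
  91 vs smaller child 53 at index 5, swap → [43, 63, 53, 74, 71, 91, 78, 77]
extract-min #4 returns 43:
  remove root 43; move last element 77 to root → [77, 63, 53, 74, 71, 91, 78]
  77 vs smaller child 53 at index 2, swap → [53, 63, 77, 74, 71, 91, 78]
extract-min #5 returns 53:
  remove root 53; move last element 78 to root → [78, 63, 77, 74, 71, 91]
  78 vs smaller child 63 at index 1, swap → [63, 78, 77, 74, 71, 91]
  78 vs smaller child 71 at index 4, swap → [63, 71, 77, 74, 78, 91]
extract-min #6 returns 63:
  remove root 63; move last element 91 to root → [91, 71, 77, 74, 78]
  91 vs smaller child 71 at index 1, swap → [71, 91, 77, 74, 78]
  91 vs smaller child 74 at index 3, swap → [71, 74, 77, 91, 78]

[71, 74, 77, 91, 78]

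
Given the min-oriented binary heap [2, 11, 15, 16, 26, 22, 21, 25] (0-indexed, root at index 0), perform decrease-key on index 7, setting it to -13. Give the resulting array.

[-13, 2, 15, 11, 26, 22, 21, 16]

set index 7 from 25 to -13 → [2, 11, 15, 16, 26, 22, 21, -13]
-13 < parent 16 at index 3, swap → [2, 11, 15, -13, 26, 22, 21, 16]
-13 < parent 11 at index 1, swap → [2, -13, 15, 11, 26, 22, 21, 16]
-13 < parent 2 at index 0, swap → [-13, 2, 15, 11, 26, 22, 21, 16]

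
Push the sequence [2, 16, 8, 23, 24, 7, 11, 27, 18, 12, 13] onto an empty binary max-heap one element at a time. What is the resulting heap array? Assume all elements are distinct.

Insert 2:
  append 2 at index 0 → [2] (no swap needed)
Insert 16:
  append 16 at index 1 → [2, 16]
  16 > parent 2 at index 0, swap → [16, 2]
Insert 8:
  append 8 at index 2 → [16, 2, 8] (no swap needed)
Insert 23:
  append 23 at index 3 → [16, 2, 8, 23]
  23 > parent 2 at index 1, swap → [16, 23, 8, 2]
  23 > parent 16 at index 0, swap → [23, 16, 8, 2]
Insert 24:
  append 24 at index 4 → [23, 16, 8, 2, 24]
  24 > parent 16 at index 1, swap → [23, 24, 8, 2, 16]
  24 > parent 23 at index 0, swap → [24, 23, 8, 2, 16]
Insert 7:
  append 7 at index 5 → [24, 23, 8, 2, 16, 7] (no swap needed)
Insert 11:
  append 11 at index 6 → [24, 23, 8, 2, 16, 7, 11]
  11 > parent 8 at index 2, swap → [24, 23, 11, 2, 16, 7, 8]
Insert 27:
  append 27 at index 7 → [24, 23, 11, 2, 16, 7, 8, 27]
  27 > parent 2 at index 3, swap → [24, 23, 11, 27, 16, 7, 8, 2]
  27 > parent 23 at index 1, swap → [24, 27, 11, 23, 16, 7, 8, 2]
  27 > parent 24 at index 0, swap → [27, 24, 11, 23, 16, 7, 8, 2]
Insert 18:
  append 18 at index 8 → [27, 24, 11, 23, 16, 7, 8, 2, 18] (no swap needed)
Insert 12:
  append 12 at index 9 → [27, 24, 11, 23, 16, 7, 8, 2, 18, 12] (no swap needed)
Insert 13:
  append 13 at index 10 → [27, 24, 11, 23, 16, 7, 8, 2, 18, 12, 13] (no swap needed)

[27, 24, 11, 23, 16, 7, 8, 2, 18, 12, 13]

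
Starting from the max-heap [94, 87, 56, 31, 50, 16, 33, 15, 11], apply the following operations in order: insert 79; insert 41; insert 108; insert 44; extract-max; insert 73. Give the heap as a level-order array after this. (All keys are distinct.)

[94, 87, 73, 31, 79, 56, 33, 15, 11, 50, 41, 16, 44]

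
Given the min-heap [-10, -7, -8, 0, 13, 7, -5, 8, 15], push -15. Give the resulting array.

append -15 at index 9 → [-10, -7, -8, 0, 13, 7, -5, 8, 15, -15]
-15 < parent 13 at index 4, swap → [-10, -7, -8, 0, -15, 7, -5, 8, 15, 13]
-15 < parent -7 at index 1, swap → [-10, -15, -8, 0, -7, 7, -5, 8, 15, 13]
-15 < parent -10 at index 0, swap → [-15, -10, -8, 0, -7, 7, -5, 8, 15, 13]

[-15, -10, -8, 0, -7, 7, -5, 8, 15, 13]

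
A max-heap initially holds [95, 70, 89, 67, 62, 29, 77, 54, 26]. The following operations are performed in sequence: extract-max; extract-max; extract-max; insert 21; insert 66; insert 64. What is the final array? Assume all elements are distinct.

[70, 67, 54, 66, 62, 29, 21, 26, 64]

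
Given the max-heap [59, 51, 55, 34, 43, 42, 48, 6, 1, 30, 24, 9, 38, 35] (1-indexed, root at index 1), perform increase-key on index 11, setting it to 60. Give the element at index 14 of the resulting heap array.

set index 11 from 24 to 60 → [59, 51, 55, 34, 43, 42, 48, 6, 1, 30, 60, 9, 38, 35]
60 > parent 43 at index 5, swap → [59, 51, 55, 34, 60, 42, 48, 6, 1, 30, 43, 9, 38, 35]
60 > parent 51 at index 2, swap → [59, 60, 55, 34, 51, 42, 48, 6, 1, 30, 43, 9, 38, 35]
60 > parent 59 at index 1, swap → [60, 59, 55, 34, 51, 42, 48, 6, 1, 30, 43, 9, 38, 35]
resulting array: [60, 59, 55, 34, 51, 42, 48, 6, 1, 30, 43, 9, 38, 35]

35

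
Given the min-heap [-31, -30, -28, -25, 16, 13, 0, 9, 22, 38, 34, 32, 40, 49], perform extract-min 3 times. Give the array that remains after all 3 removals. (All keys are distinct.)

extract-min #1 returns -31:
  remove root -31; move last element 49 to root → [49, -30, -28, -25, 16, 13, 0, 9, 22, 38, 34, 32, 40]
  49 vs smaller child -30 at index 1, swap → [-30, 49, -28, -25, 16, 13, 0, 9, 22, 38, 34, 32, 40]
  49 vs smaller child -25 at index 3, swap → [-30, -25, -28, 49, 16, 13, 0, 9, 22, 38, 34, 32, 40]
  49 vs smaller child 9 at index 7, swap → [-30, -25, -28, 9, 16, 13, 0, 49, 22, 38, 34, 32, 40]
extract-min #2 returns -30:
  remove root -30; move last element 40 to root → [40, -25, -28, 9, 16, 13, 0, 49, 22, 38, 34, 32]
  40 vs smaller child -28 at index 2, swap → [-28, -25, 40, 9, 16, 13, 0, 49, 22, 38, 34, 32]
  40 vs smaller child 0 at index 6, swap → [-28, -25, 0, 9, 16, 13, 40, 49, 22, 38, 34, 32]
extract-min #3 returns -28:
  remove root -28; move last element 32 to root → [32, -25, 0, 9, 16, 13, 40, 49, 22, 38, 34]
  32 vs smaller child -25 at index 1, swap → [-25, 32, 0, 9, 16, 13, 40, 49, 22, 38, 34]
  32 vs smaller child 9 at index 3, swap → [-25, 9, 0, 32, 16, 13, 40, 49, 22, 38, 34]
  32 vs smaller child 22 at index 8, swap → [-25, 9, 0, 22, 16, 13, 40, 49, 32, 38, 34]

[-25, 9, 0, 22, 16, 13, 40, 49, 32, 38, 34]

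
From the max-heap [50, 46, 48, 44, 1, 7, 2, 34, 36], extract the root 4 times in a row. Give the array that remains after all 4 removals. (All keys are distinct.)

[36, 34, 7, 2, 1]

extract-max #1 returns 50:
  remove root 50; move last element 36 to root → [36, 46, 48, 44, 1, 7, 2, 34]
  36 vs larger child 48 at index 2, swap → [48, 46, 36, 44, 1, 7, 2, 34]
extract-max #2 returns 48:
  remove root 48; move last element 34 to root → [34, 46, 36, 44, 1, 7, 2]
  34 vs larger child 46 at index 1, swap → [46, 34, 36, 44, 1, 7, 2]
  34 vs larger child 44 at index 3, swap → [46, 44, 36, 34, 1, 7, 2]
extract-max #3 returns 46:
  remove root 46; move last element 2 to root → [2, 44, 36, 34, 1, 7]
  2 vs larger child 44 at index 1, swap → [44, 2, 36, 34, 1, 7]
  2 vs larger child 34 at index 3, swap → [44, 34, 36, 2, 1, 7]
extract-max #4 returns 44:
  remove root 44; move last element 7 to root → [7, 34, 36, 2, 1]
  7 vs larger child 36 at index 2, swap → [36, 34, 7, 2, 1]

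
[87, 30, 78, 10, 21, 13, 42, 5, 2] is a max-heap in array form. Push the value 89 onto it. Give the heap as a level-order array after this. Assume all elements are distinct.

append 89 at index 9 → [87, 30, 78, 10, 21, 13, 42, 5, 2, 89]
89 > parent 21 at index 4, swap → [87, 30, 78, 10, 89, 13, 42, 5, 2, 21]
89 > parent 30 at index 1, swap → [87, 89, 78, 10, 30, 13, 42, 5, 2, 21]
89 > parent 87 at index 0, swap → [89, 87, 78, 10, 30, 13, 42, 5, 2, 21]

[89, 87, 78, 10, 30, 13, 42, 5, 2, 21]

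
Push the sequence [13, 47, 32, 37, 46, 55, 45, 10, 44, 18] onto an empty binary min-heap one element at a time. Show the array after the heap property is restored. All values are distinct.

[10, 13, 32, 37, 18, 55, 45, 47, 44, 46]

Insert 13:
  append 13 at index 0 → [13] (no swap needed)
Insert 47:
  append 47 at index 1 → [13, 47] (no swap needed)
Insert 32:
  append 32 at index 2 → [13, 47, 32] (no swap needed)
Insert 37:
  append 37 at index 3 → [13, 47, 32, 37]
  37 < parent 47 at index 1, swap → [13, 37, 32, 47]
Insert 46:
  append 46 at index 4 → [13, 37, 32, 47, 46] (no swap needed)
Insert 55:
  append 55 at index 5 → [13, 37, 32, 47, 46, 55] (no swap needed)
Insert 45:
  append 45 at index 6 → [13, 37, 32, 47, 46, 55, 45] (no swap needed)
Insert 10:
  append 10 at index 7 → [13, 37, 32, 47, 46, 55, 45, 10]
  10 < parent 47 at index 3, swap → [13, 37, 32, 10, 46, 55, 45, 47]
  10 < parent 37 at index 1, swap → [13, 10, 32, 37, 46, 55, 45, 47]
  10 < parent 13 at index 0, swap → [10, 13, 32, 37, 46, 55, 45, 47]
Insert 44:
  append 44 at index 8 → [10, 13, 32, 37, 46, 55, 45, 47, 44] (no swap needed)
Insert 18:
  append 18 at index 9 → [10, 13, 32, 37, 46, 55, 45, 47, 44, 18]
  18 < parent 46 at index 4, swap → [10, 13, 32, 37, 18, 55, 45, 47, 44, 46]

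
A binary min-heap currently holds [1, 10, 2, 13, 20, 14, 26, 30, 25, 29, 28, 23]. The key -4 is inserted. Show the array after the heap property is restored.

[-4, 10, 1, 13, 20, 2, 26, 30, 25, 29, 28, 23, 14]

append -4 at index 12 → [1, 10, 2, 13, 20, 14, 26, 30, 25, 29, 28, 23, -4]
-4 < parent 14 at index 5, swap → [1, 10, 2, 13, 20, -4, 26, 30, 25, 29, 28, 23, 14]
-4 < parent 2 at index 2, swap → [1, 10, -4, 13, 20, 2, 26, 30, 25, 29, 28, 23, 14]
-4 < parent 1 at index 0, swap → [-4, 10, 1, 13, 20, 2, 26, 30, 25, 29, 28, 23, 14]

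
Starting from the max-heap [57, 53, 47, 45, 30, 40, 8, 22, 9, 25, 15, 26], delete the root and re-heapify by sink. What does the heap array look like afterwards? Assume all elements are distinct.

[53, 45, 47, 26, 30, 40, 8, 22, 9, 25, 15]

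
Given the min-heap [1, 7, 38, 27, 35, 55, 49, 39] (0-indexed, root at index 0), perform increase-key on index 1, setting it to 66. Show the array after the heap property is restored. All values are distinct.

set index 1 from 7 to 66 → [1, 66, 38, 27, 35, 55, 49, 39]
66 vs smaller child 27 at index 3, swap → [1, 27, 38, 66, 35, 55, 49, 39]
66 vs only child 39 at index 7, swap → [1, 27, 38, 39, 35, 55, 49, 66]

[1, 27, 38, 39, 35, 55, 49, 66]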